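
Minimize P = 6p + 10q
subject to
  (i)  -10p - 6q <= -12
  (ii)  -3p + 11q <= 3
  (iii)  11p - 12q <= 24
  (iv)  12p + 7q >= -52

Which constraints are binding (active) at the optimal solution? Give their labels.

Feasible corners and P = 6p + 10q:
  (57/64, 33/64) → P = 21/2
  (48/31, -18/31) → P = 108/31
  (60/17, 21/17) → P = 570/17

The minimum is at (48/31, -18/31). Substituting into each constraint, equality holds for (i) and (iii); the remaining constraints have slack.

(i) and (iii)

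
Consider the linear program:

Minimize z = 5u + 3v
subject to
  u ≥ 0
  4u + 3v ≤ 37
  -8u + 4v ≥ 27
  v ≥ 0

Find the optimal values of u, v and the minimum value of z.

u = 0, v = 27/4, minimum z = 81/4

The optimum lies where u = 0 and -8u + 4v = 27.
Solving simultaneously gives u = 0, v = 27/4.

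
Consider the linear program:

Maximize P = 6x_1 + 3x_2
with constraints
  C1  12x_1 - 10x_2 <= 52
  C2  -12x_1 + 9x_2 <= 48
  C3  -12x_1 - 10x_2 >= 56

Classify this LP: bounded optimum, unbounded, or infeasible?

Corner points and P = 6x_1 + 3x_2:
  (-79, -100) → P = -774
  (-1/6, -27/5) → P = -86/5
  (-82/19, -8/19) → P = -516/19
The feasible region has finitely many vertices and no improving ray; the maximum is -86/5 at (-1/6, -27/5).

bounded optimum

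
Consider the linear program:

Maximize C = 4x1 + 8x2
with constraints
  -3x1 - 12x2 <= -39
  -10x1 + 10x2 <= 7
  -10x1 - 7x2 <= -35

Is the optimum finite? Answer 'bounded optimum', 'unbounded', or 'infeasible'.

unbounded

From the feasible point (51/25, 137/50), moving in the direction (12, -3) keeps every constraint satisfied while C increases without bound.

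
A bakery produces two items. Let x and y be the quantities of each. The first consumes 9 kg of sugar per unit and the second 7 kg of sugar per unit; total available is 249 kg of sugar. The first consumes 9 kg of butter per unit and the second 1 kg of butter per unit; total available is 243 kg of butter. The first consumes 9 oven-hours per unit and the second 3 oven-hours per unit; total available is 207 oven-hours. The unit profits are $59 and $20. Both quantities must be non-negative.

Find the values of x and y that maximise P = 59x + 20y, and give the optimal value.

Corner points and P = 59x + 20y:
  (0, 0) → P = 0
  (0, 249/7) → P = 4980/7
  (23, 0) → P = 1357
  (39/2, 21/2) → P = 2721/2

At the optimal vertex, 9x + 7y = 249 and 9x + 3y = 207.
Solving simultaneously gives x = 39/2, y = 21/2.

x = 39/2, y = 21/2, maximum P = 2721/2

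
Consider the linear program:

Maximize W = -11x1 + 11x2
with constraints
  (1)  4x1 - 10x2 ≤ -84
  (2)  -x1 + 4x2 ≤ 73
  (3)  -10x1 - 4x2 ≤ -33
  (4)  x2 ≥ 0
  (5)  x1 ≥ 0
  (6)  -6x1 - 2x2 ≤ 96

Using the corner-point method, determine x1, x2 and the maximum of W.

x1 = 0, x2 = 73/4, maximum W = 803/4

Extreme points and W = -11x1 + 11x2:
  (197/3, 104/3) → W = -341
  (0, 42/5) → W = 462/5
  (0, 73/4) → W = 803/4

The optimum lies where -x1 + 4x2 = 73 and x1 = 0.
Solving simultaneously gives x1 = 0, x2 = 73/4.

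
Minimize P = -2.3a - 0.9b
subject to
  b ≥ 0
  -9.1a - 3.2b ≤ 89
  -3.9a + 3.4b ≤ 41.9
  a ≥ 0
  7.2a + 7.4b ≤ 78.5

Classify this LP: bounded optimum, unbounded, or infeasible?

Extreme points and P = -2.3a - 0.9b:
  (0, 0) → P = 0
  (785/72, 0) → P = -3611/144
  (0, 785/74) → P = -1413/148
The feasible region has finitely many vertices and no improving ray; the minimum is -3611/144 at (785/72, 0).

bounded optimum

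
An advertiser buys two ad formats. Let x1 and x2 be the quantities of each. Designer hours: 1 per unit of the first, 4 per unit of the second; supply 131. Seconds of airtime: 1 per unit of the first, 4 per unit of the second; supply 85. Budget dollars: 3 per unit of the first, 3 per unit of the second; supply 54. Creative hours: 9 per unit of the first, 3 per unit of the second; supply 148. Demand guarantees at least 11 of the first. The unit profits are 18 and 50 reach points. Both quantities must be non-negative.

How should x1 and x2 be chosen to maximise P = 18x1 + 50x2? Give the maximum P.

x1 = 11, x2 = 7, maximum P = 548

Extreme points and P = 18x1 + 50x2:
  (148/9, 0) → P = 296
  (11, 0) → P = 198
  (47/3, 7/3) → P = 1196/3
  (11, 7) → P = 548

At the optimal vertex, 3x1 + 3x2 = 54 and x1 = 11.
Solving simultaneously gives x1 = 11, x2 = 7.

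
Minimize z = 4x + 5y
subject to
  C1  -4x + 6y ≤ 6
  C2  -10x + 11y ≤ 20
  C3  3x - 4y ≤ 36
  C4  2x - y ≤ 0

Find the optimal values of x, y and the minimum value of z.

Corner points and z = 4x + 5y:
  (-27/8, -5/4) → z = -79/4
  (3/4, 3/2) → z = 21/2
  (-68, -60) → z = -572
  (-36/5, -72/5) → z = -504/5

The binding constraints are -10x + 11y = 20 and 3x - 4y = 36.
Solving simultaneously gives x = -68, y = -60.

x = -68, y = -60, minimum z = -572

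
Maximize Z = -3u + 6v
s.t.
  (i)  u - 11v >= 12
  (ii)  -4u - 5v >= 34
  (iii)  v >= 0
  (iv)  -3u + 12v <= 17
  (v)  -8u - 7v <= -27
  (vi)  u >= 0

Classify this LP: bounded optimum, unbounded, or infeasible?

The boundaries u - 11v = 12 and v = 0 meet at (12, 0), but that point violates -4u - 5v ≥ 34. Every candidate vertex is excluded by some other constraint, so the feasible region is empty.

infeasible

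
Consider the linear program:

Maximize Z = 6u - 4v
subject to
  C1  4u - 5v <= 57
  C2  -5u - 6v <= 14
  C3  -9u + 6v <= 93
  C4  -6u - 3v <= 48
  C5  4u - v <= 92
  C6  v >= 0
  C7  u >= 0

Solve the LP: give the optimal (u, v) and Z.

u = 403/16, v = 35/4, maximum Z = 929/8

Feasible corners and Z = 6u - 4v:
  (403/16, 35/4) → Z = 929/8
  (57/4, 0) → Z = 171/2
  (43, 80) → Z = -62
  (0, 31/2) → Z = -62
  (0, 0) → Z = 0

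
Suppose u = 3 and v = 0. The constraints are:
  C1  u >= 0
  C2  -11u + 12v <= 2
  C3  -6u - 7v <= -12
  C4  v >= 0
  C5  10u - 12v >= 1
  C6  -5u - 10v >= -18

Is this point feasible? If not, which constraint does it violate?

C1: 3 ≥ 0 ✓
C2: -33 ≤ 2 ✓
C3: -18 ≤ -12 ✓
C4: 0 ≥ 0 ✓
C5: 30 ≥ 1 ✓
C6: -15 ≥ -18 ✓

feasible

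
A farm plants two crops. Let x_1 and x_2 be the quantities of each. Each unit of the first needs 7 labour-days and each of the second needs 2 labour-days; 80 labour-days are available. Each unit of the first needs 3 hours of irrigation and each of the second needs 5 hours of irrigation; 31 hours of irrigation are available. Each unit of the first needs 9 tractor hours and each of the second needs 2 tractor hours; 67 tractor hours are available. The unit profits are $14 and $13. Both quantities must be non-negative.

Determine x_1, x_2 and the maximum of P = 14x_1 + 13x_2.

x_1 = 7, x_2 = 2, maximum P = 124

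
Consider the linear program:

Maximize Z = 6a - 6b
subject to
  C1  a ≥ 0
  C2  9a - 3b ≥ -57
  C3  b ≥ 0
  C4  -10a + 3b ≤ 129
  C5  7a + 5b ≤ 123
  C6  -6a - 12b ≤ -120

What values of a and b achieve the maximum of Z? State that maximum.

Extreme points and Z = 6a - 6b:
  (0, 19) → Z = -114
  (0, 10) → Z = -60
  (14/11, 251/11) → Z = -1422/11
  (146/9, 17/9) → Z = 86

The binding constraints are 7a + 5b = 123 and -6a - 12b = -120.
Solving simultaneously gives a = 146/9, b = 17/9.

a = 146/9, b = 17/9, maximum Z = 86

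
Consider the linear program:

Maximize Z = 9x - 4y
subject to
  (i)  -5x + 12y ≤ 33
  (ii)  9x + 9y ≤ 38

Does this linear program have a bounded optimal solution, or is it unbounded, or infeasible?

unbounded

From the feasible point (53/51, 487/153), moving in the direction (9, -9) keeps every constraint satisfied while Z increases without bound.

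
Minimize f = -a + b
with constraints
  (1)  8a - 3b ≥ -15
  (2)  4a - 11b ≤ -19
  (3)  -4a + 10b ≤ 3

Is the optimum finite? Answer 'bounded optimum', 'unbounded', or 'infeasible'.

From the feasible point (157/4, 16), moving in the direction (10, 4) keeps every constraint satisfied while f decreases without bound.

unbounded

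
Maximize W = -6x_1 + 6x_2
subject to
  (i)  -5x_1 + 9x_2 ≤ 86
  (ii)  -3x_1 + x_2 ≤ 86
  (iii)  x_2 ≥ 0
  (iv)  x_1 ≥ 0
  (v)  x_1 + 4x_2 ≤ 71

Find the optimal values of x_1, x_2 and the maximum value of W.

Corner points and W = -6x_1 + 6x_2:
  (0, 86/9) → W = 172/3
  (295/29, 441/29) → W = 876/29
  (0, 0) → W = 0
  (71, 0) → W = -426

x_1 = 0, x_2 = 86/9, maximum W = 172/3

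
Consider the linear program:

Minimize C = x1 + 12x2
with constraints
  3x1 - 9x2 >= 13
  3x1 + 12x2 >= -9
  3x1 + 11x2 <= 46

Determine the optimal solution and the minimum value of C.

x1 = 217, x2 = -55, minimum C = -443

Feasible corners and C = x1 + 12x2:
  (25/21, -22/21) → C = -239/21
  (557/60, 33/20) → C = 349/12
  (217, -55) → C = -443

At the optimal vertex, 3x1 + 12x2 = -9 and 3x1 + 11x2 = 46.
Solving simultaneously gives x1 = 217, x2 = -55.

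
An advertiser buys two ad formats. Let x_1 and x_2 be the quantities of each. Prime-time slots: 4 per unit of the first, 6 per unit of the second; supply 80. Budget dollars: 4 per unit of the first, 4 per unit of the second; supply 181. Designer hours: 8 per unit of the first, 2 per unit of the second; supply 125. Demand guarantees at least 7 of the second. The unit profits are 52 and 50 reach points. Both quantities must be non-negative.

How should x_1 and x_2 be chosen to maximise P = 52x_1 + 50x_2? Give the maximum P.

Feasible corners and P = 52x_1 + 50x_2:
  (0, 40/3) → P = 2000/3
  (0, 7) → P = 350
  (19/2, 7) → P = 844

The optimum lies where 4x_1 + 6x_2 = 80 and x_2 = 7.
Solving simultaneously gives x_1 = 19/2, x_2 = 7.

x_1 = 19/2, x_2 = 7, maximum P = 844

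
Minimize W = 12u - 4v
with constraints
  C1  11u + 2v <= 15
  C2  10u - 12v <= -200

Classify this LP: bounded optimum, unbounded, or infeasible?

unbounded

From the feasible point (-55/38, 1175/76), moving in the direction (-2, 11) keeps every constraint satisfied while W decreases without bound.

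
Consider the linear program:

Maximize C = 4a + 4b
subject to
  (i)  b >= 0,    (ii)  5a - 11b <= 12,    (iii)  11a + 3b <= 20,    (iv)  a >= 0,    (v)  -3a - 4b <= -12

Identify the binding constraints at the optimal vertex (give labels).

Vertices and C = 4a + 4b:
  (0, 20/3) → C = 80/3
  (44/35, 72/35) → C = 464/35
  (0, 3) → C = 12

The maximum is at (0, 20/3). Substituting into each constraint, equality holds for (iii) and (iv); the remaining constraints have slack.

(iii) and (iv)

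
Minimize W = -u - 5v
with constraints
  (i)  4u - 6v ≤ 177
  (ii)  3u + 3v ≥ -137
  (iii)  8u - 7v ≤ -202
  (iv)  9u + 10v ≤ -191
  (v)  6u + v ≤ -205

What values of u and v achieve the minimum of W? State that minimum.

Corner points and W = -u - 5v:
  (-313/9, -98/9) → W = 803/9
  (-797/3, 220) → W = -2503/3
  (-1637/50, -214/25) → W = 3777/50
  (-1859/51, 233/17) → W = -1636/51

At the optimal vertex, 3u + 3v = -137 and 9u + 10v = -191.
Solving simultaneously gives u = -797/3, v = 220.

u = -797/3, v = 220, minimum W = -2503/3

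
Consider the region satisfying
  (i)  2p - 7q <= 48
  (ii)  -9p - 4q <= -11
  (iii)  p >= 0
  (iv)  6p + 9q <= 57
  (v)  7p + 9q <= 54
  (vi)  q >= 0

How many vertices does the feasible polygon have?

The feasible vertices (each the meet of two boundaries and inside every other half-plane) are:
  (0, 11/4)
  (11/9, 0)
  (0, 6)
  (54/7, 0)

4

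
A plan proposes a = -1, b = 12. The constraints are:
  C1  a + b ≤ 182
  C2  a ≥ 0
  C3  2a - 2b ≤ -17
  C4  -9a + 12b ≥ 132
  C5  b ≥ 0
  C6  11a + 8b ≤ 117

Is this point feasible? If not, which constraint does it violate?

not feasible — violates C2

Constraint C2: a = -1, which is not ≥ 0. All other constraints are satisfied.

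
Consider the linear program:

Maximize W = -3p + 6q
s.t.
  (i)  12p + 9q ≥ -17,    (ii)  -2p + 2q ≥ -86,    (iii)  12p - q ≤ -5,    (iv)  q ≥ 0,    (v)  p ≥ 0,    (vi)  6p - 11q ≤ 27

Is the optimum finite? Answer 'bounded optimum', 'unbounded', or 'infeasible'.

From the feasible point (0, 5), moving in the direction (0, 1) keeps every constraint satisfied while W increases without bound.

unbounded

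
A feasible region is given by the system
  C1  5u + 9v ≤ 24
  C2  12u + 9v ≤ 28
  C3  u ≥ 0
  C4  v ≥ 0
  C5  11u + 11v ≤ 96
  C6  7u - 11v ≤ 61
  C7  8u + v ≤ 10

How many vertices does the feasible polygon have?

5

Pairwise boundary intersections that survive every other constraint:
  (4/7, 148/63)
  (0, 8/3)
  (31/30, 26/15)
  (0, 0)
  (5/4, 0)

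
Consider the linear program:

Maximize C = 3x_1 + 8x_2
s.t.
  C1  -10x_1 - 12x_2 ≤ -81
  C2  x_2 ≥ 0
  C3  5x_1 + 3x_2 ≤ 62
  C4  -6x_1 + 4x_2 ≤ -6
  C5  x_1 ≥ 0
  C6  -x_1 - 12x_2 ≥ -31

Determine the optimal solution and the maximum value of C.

x_1 = 217/19, x_2 = 31/19, maximum C = 899/19

Vertices and C = 3x_1 + 8x_2:
  (81/10, 0) → C = 243/10
  (50/9, 229/108) → C = 908/27
  (62/5, 0) → C = 186/5
  (217/19, 31/19) → C = 899/19

The binding constraints are 5x_1 + 3x_2 = 62 and -x_1 - 12x_2 = -31.
Solving simultaneously gives x_1 = 217/19, x_2 = 31/19.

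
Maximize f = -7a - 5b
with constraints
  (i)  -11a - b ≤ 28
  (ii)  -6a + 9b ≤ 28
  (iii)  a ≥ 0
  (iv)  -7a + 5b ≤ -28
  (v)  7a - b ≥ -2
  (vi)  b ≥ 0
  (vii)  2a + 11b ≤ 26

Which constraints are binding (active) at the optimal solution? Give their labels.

(iv) and (vi)

Corner points and f = -7a - 5b:
  (4, 0) → f = -28
  (146/29, 42/29) → f = -1232/29
  (13, 0) → f = -91

The maximum is at (4, 0). Substituting into each constraint, equality holds for (iv) and (vi); the remaining constraints have slack.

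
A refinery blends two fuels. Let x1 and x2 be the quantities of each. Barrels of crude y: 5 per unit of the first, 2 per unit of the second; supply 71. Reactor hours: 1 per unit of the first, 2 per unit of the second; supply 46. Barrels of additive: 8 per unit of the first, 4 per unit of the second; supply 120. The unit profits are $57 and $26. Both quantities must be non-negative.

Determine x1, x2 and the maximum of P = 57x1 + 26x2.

Corner points and P = 57x1 + 26x2:
  (0, 0) → P = 0
  (0, 23) → P = 598
  (71/5, 0) → P = 4047/5
  (11, 8) → P = 835
  (14/3, 62/3) → P = 2410/3

x1 = 11, x2 = 8, maximum P = 835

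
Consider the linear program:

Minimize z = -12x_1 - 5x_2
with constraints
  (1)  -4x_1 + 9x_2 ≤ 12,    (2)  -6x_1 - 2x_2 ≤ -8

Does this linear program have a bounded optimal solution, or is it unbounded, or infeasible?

From the feasible point (24/31, 52/31), moving in the direction (9, 4) keeps every constraint satisfied while z decreases without bound.

unbounded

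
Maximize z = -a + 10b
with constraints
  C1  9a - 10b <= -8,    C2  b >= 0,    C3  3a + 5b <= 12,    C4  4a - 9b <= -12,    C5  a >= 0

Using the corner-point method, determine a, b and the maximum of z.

a = 0, b = 12/5, maximum z = 24

Extreme points and z = -a + 10b:
  (48/47, 84/47) → z = 792/47
  (0, 12/5) → z = 24
  (0, 4/3) → z = 40/3

The optimum lies where 3a + 5b = 12 and a = 0.
Solving simultaneously gives a = 0, b = 12/5.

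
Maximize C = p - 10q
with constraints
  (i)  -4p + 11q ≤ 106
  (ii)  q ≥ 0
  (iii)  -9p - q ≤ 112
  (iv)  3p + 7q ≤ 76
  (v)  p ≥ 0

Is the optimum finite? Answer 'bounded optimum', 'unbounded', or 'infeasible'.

bounded optimum

Vertices and C = p - 10q:
  (94/61, 622/61) → C = -6126/61
  (0, 106/11) → C = -1060/11
  (76/3, 0) → C = 76/3
  (0, 0) → C = 0
The feasible region has finitely many vertices and no improving ray; the maximum is 76/3 at (76/3, 0).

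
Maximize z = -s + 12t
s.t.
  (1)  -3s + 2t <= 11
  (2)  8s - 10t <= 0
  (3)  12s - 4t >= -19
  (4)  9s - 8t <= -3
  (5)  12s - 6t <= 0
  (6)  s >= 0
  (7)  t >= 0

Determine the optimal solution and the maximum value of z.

Feasible corners and z = -s + 12t:
  (1/2, 25/4) → z = 149/2
  (11, 22) → z = 253
  (0, 19/4) → z = 57
  (3/7, 6/7) → z = 69/7
  (0, 3/8) → z = 9/2

At the optimal vertex, -3s + 2t = 11 and 12s - 6t = 0.
Solving simultaneously gives s = 11, t = 22.

s = 11, t = 22, maximum z = 253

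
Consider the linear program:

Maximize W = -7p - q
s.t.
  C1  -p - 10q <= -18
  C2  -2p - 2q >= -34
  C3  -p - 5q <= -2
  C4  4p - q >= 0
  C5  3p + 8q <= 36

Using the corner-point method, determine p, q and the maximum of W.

p = 18/41, q = 72/41, maximum W = -198/41

Vertices and W = -7p - q:
  (18/41, 72/41) → W = -198/41
  (108/11, 9/11) → W = -765/11
  (36/35, 144/35) → W = -396/35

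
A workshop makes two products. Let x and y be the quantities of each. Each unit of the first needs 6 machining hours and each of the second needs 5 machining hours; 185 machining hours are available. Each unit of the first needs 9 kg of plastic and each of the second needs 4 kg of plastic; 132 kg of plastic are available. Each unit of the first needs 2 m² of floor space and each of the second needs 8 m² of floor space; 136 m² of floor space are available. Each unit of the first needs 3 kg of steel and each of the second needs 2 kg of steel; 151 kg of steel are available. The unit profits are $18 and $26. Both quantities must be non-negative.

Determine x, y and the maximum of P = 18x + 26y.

Feasible corners and P = 18x + 26y:
  (0, 0) → P = 0
  (0, 17) → P = 442
  (44/3, 0) → P = 264
  (8, 15) → P = 534

The binding constraints are 9x + 4y = 132 and 2x + 8y = 136.
Solving simultaneously gives x = 8, y = 15.

x = 8, y = 15, maximum P = 534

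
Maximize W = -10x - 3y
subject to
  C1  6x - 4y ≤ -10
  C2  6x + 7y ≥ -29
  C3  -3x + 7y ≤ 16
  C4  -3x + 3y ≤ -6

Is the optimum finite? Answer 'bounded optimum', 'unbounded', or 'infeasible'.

infeasible

The boundaries 6x - 4y = -10 and 6x + 7y = -29 meet at (-31/11, -19/11), but that point violates -3x + 3y ≤ -6. Every candidate vertex is excluded by some other constraint, so the feasible region is empty.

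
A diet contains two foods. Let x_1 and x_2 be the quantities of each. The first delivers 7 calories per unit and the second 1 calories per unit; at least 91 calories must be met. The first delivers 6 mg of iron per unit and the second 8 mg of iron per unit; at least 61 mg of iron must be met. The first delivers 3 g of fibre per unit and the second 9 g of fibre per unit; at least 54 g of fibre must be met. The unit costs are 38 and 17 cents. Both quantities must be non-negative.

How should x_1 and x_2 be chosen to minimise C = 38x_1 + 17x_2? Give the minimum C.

The feasible region is unbounded (it extends along (0, 1), (1, 0)), but C strictly increases along every unbounded feasible direction, so there is no improving ray and the minimum is attained at a vertex.

The binding constraints are 7x_1 + x_2 = 91 and 3x_1 + 9x_2 = 54.
Solving simultaneously gives x_1 = 51/4, x_2 = 7/4.

x_1 = 51/4, x_2 = 7/4, minimum C = 2057/4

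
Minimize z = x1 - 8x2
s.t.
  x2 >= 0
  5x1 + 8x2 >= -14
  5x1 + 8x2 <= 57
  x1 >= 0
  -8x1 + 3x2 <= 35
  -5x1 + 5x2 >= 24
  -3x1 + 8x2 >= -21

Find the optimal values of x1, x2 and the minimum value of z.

Extreme points and z = x1 - 8x2:
  (0, 57/8) → z = -57
  (93/65, 81/13) → z = -3147/65
  (0, 24/5) → z = -192/5

x1 = 0, x2 = 57/8, minimum z = -57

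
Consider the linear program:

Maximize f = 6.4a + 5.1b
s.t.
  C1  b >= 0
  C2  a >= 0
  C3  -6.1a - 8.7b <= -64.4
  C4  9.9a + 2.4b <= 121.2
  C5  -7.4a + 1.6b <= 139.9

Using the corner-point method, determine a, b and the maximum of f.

Vertices and f = 6.4a + 5.1b:
  (644/61, 0) → f = 20608/305
  (404/33, 0) → f = 12928/165
  (0, 644/87) → f = 5474/145
  (0, 101/2) → f = 5151/20

a = 0, b = 50.5, maximum f = 257.55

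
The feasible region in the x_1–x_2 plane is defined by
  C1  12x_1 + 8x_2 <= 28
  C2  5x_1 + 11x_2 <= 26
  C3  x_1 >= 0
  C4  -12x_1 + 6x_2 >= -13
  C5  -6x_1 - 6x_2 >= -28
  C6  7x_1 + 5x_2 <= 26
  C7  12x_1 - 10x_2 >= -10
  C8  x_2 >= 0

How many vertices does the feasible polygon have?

6

Pairwise boundary intersections that survive every other constraint:
  (25/23, 43/23)
  (34/21, 15/14)
  (75/91, 181/91)
  (0, 1)
  (0, 0)
  (13/12, 0)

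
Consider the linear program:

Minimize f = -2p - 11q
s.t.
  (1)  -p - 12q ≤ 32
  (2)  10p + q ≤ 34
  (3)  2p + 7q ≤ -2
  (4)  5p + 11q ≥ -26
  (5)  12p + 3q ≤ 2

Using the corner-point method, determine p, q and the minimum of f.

p = -160/13, q = 42/13, minimum f = -142/13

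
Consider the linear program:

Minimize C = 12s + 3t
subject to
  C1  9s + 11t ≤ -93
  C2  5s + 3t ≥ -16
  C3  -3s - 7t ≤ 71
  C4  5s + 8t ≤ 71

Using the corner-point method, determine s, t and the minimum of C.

s = 103/28, t = -321/28, minimum C = 39/4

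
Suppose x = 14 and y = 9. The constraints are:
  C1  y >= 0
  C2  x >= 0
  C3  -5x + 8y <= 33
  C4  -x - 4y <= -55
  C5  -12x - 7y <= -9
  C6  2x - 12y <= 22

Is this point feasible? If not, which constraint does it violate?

Constraint C4: -x - 4y = -50, which is not ≤ -55. All other constraints are satisfied.

not feasible — violates C4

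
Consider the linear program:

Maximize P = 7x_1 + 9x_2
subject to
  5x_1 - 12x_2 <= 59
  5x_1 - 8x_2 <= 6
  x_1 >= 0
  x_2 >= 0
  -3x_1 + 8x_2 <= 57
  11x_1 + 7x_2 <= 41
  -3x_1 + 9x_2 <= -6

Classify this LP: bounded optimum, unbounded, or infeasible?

infeasible

The boundaries 5x_1 - 8x_2 = 6 and x_1 = 0 meet at (0, -3/4), but that point violates x_2 ≥ 0. Every candidate vertex is excluded by some other constraint, so the feasible region is empty.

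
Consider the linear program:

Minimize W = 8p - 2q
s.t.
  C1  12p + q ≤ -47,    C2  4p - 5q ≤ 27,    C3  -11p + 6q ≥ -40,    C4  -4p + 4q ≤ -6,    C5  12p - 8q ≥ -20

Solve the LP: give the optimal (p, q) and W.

p = -79/7, q = -101/7, minimum W = -430/7

Extreme points and W = 8p - 2q:
  (-13/4, -8) → W = -10
  (-7/2, -5) → W = -18
  (-79/7, -101/7) → W = -430/7
  (-8, -19/2) → W = -45

At the optimal vertex, 4p - 5q = 27 and 12p - 8q = -20.
Solving simultaneously gives p = -79/7, q = -101/7.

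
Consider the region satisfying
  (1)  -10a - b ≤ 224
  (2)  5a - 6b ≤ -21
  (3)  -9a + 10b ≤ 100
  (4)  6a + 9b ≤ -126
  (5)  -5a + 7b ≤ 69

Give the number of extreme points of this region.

4

Pairwise boundary intersections that survive every other constraint:
  (-21, -14)
  (-2340/109, -1016/109)
  (-35/3, -56/9)
  (-720/47, -178/47)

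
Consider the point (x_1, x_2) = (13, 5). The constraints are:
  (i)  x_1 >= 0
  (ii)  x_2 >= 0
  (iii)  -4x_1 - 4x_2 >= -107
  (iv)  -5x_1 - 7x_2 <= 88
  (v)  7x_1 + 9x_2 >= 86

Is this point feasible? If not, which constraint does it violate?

feasible

(i): 13 ≥ 0 ✓
(ii): 5 ≥ 0 ✓
(iii): -72 ≥ -107 ✓
(iv): -100 ≤ 88 ✓
(v): 136 ≥ 86 ✓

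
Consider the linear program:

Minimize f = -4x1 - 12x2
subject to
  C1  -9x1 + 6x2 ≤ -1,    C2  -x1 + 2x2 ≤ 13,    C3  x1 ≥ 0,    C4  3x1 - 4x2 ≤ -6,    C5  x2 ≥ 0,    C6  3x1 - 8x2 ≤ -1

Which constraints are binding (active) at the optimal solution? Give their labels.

Vertices and f = -4x1 - 12x2:
  (20/3, 59/6) → f = -434/3
  (20/9, 19/6) → f = -422/9
  (20, 33/2) → f = -278

The minimum is at (20, 33/2). Substituting into each constraint, equality holds for C2 and C4; the remaining constraints have slack.

C2 and C4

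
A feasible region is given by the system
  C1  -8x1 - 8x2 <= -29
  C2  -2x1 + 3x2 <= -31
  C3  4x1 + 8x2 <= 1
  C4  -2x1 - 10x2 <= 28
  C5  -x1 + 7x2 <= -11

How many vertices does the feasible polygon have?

Pairwise boundary intersections that survive every other constraint:
  (251/28, -61/14)
  (113/13, -59/13)
  (39/4, -19/4)

3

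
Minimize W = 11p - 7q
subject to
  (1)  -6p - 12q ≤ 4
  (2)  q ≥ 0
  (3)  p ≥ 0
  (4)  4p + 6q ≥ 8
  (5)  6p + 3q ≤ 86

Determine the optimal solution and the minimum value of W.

At the optimal vertex, p = 0 and 6p + 3q = 86.
Solving simultaneously gives p = 0, q = 86/3.

p = 0, q = 86/3, minimum W = -602/3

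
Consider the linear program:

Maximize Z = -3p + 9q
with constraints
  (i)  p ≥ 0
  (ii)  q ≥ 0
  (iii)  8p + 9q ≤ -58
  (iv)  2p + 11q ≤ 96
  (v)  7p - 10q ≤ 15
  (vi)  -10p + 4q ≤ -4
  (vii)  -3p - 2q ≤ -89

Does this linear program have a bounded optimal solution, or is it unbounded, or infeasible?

infeasible

The boundaries -10p + 4q = -4 and -3p - 2q = -89 meet at (91/8, 439/16), but that point violates 8p + 9q ≤ -58. Every candidate vertex is excluded by some other constraint, so the feasible region is empty.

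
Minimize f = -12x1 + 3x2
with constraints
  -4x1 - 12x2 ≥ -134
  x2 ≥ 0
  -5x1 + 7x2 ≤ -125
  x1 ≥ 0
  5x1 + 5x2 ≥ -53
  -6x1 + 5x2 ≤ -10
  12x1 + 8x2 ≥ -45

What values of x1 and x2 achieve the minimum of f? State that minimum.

x1 = 67/2, x2 = 0, minimum f = -402

Vertices and f = -12x1 + 3x2:
  (67/2, 0) → f = -402
  (1219/44, 85/44) → f = -14373/44
  (25, 0) → f = -300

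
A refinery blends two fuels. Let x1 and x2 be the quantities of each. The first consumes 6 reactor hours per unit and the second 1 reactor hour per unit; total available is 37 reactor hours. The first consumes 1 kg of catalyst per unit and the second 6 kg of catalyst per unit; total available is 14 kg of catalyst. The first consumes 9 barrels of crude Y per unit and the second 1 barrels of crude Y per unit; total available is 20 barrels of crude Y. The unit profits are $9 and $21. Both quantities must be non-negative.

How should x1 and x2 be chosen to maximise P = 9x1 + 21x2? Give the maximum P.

x1 = 2, x2 = 2, maximum P = 60

Vertices and P = 9x1 + 21x2:
  (0, 0) → P = 0
  (0, 7/3) → P = 49
  (20/9, 0) → P = 20
  (2, 2) → P = 60

The binding constraints are x1 + 6x2 = 14 and 9x1 + x2 = 20.
Solving simultaneously gives x1 = 2, x2 = 2.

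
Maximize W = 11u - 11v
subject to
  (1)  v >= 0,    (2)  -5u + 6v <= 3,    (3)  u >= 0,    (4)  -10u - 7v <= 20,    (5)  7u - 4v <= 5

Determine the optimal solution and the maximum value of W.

Feasible corners and W = 11u - 11v:
  (0, 0) → W = 0
  (5/7, 0) → W = 55/7
  (0, 1/2) → W = -11/2
  (21/11, 23/11) → W = -2

The binding constraints are v = 0 and 7u - 4v = 5.
Solving simultaneously gives u = 5/7, v = 0.

u = 5/7, v = 0, maximum W = 55/7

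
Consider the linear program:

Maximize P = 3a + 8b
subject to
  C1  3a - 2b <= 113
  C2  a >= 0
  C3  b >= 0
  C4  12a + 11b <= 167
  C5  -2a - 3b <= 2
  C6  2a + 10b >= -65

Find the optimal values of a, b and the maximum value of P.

a = 0, b = 167/11, maximum P = 1336/11

Extreme points and P = 3a + 8b:
  (0, 0) → P = 0
  (0, 167/11) → P = 1336/11
  (167/12, 0) → P = 167/4

The optimum lies where a = 0 and 12a + 11b = 167.
Solving simultaneously gives a = 0, b = 167/11.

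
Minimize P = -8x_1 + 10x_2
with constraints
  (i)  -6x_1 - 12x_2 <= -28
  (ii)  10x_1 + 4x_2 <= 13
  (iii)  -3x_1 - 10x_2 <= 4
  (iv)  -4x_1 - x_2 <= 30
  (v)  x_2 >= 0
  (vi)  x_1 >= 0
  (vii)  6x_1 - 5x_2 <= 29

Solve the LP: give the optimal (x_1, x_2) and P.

x_1 = 11/24, x_2 = 101/48, minimum P = 139/8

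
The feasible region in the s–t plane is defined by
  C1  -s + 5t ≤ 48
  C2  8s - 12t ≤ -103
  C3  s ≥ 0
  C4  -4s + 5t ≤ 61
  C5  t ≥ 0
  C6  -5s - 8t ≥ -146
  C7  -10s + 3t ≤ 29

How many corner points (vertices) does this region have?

Pairwise boundary intersections that survive every other constraint:
  (61/28, 281/28)
  (0, 48/5)
  (0, 103/12)

3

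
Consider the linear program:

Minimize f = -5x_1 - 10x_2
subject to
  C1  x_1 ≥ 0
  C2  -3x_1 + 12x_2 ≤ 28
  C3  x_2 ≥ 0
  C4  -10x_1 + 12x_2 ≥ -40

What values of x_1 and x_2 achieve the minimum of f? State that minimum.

Feasible corners and f = -5x_1 - 10x_2:
  (0, 7/3) → f = -70/3
  (0, 0) → f = 0
  (68/7, 100/21) → f = -2020/21
  (4, 0) → f = -20

At the optimal vertex, -3x_1 + 12x_2 = 28 and -10x_1 + 12x_2 = -40.
Solving simultaneously gives x_1 = 68/7, x_2 = 100/21.

x_1 = 68/7, x_2 = 100/21, minimum f = -2020/21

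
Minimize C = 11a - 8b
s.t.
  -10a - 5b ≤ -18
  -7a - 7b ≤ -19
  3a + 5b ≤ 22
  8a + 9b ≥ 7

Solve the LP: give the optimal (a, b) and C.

Feasible corners and C = 11a - 8b:
  (31/35, 64/35) → C = -171/35
  (-4/7, 166/35) → C = -1548/35
  (122/7, -103/7) → C = 2166/7
The feasible region is unbounded (it extends along (5, -3), (9, -8)), but C strictly increases along every unbounded feasible direction, so there is no improving ray and the minimum is attained at a vertex.

The binding constraints are -10a - 5b = -18 and 3a + 5b = 22.
Solving simultaneously gives a = -4/7, b = 166/35.

a = -4/7, b = 166/35, minimum C = -1548/35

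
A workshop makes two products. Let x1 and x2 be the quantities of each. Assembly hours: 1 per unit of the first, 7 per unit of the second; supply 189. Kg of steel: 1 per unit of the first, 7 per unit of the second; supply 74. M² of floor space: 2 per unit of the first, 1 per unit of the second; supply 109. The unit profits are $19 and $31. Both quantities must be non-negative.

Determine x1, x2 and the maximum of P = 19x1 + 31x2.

Feasible corners and P = 19x1 + 31x2:
  (0, 0) → P = 0
  (0, 74/7) → P = 2294/7
  (109/2, 0) → P = 2071/2
  (53, 3) → P = 1100

The binding constraints are x1 + 7x2 = 74 and 2x1 + x2 = 109.
Solving simultaneously gives x1 = 53, x2 = 3.

x1 = 53, x2 = 3, maximum P = 1100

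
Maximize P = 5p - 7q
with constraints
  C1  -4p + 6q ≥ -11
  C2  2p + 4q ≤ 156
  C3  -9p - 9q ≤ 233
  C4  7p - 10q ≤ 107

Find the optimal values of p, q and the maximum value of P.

p = 35, q = 43/2, maximum P = 49/2

Vertices and P = 5p - 7q:
  (35, 43/2) → P = 49/2
  (-433/30, -1031/90) → P = 361/45
  (-1168/9, 935/9) → P = -12385/9

The optimum lies where -4p + 6q = -11 and 2p + 4q = 156.
Solving simultaneously gives p = 35, q = 43/2.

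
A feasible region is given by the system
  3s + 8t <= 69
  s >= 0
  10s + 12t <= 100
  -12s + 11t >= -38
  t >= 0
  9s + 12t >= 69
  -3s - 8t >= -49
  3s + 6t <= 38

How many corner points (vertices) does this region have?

Of the 27 pairwise boundary intersections, those satisfying every inequality are:
  (0, 23/4)
  (0, 49/8)
  (778/127, 410/127)
  (6, 10/3)
  (5, 2)
  (5/3, 11/2)

6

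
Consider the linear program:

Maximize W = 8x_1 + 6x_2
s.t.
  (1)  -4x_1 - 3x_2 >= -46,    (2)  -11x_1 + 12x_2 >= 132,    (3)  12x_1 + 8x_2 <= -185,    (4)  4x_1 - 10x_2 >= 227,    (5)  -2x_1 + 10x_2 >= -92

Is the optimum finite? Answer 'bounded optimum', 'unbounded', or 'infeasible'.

The boundaries -4x_1 - 3x_2 = -46 and 12x_1 + 8x_2 = -185 meet at (-923/4, 323), but that point violates 4x_1 - 10x_2 ≥ 227. Every candidate vertex is excluded by some other constraint, so the feasible region is empty.

infeasible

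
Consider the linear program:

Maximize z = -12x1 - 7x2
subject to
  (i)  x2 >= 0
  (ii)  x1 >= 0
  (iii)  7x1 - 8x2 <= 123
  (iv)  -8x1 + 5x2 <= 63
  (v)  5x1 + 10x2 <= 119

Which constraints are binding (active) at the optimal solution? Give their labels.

(i) and (ii)

Feasible corners and z = -12x1 - 7x2:
  (0, 0) → z = 0
  (123/7, 0) → z = -1476/7
  (0, 119/10) → z = -833/10
  (1091/55, 109/55) → z = -2771/11

The maximum is at (0, 0). Substituting into each constraint, equality holds for (i) and (ii); the remaining constraints have slack.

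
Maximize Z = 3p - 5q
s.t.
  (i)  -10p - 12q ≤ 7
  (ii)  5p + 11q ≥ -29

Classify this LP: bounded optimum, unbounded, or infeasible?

From the feasible point (271/50, -51/10), moving in the direction (11, -5) keeps every constraint satisfied while Z increases without bound.

unbounded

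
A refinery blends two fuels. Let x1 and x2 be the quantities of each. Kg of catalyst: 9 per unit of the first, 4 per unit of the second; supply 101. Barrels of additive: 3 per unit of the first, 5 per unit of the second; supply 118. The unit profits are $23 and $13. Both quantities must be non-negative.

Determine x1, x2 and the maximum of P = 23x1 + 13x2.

Feasible corners and P = 23x1 + 13x2:
  (0, 0) → P = 0
  (0, 118/5) → P = 1534/5
  (101/9, 0) → P = 2323/9
  (1, 23) → P = 322

The binding constraints are 9x1 + 4x2 = 101 and 3x1 + 5x2 = 118.
Solving simultaneously gives x1 = 1, x2 = 23.

x1 = 1, x2 = 23, maximum P = 322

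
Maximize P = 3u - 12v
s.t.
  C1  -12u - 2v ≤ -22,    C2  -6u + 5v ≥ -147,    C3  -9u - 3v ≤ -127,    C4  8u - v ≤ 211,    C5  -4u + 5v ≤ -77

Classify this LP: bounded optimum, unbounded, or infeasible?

bounded optimum

Vertices and P = 3u - 12v:
  (1076/63, -187/21) → P = 3320/21
  (454/17, 45/17) → P = 822/17
  (866/57, -185/57) → P = 1606/19
  (163/6, 19/3) → P = 11/2
The feasible region has finitely many vertices and no improving ray; the maximum is 3320/21 at (1076/63, -187/21).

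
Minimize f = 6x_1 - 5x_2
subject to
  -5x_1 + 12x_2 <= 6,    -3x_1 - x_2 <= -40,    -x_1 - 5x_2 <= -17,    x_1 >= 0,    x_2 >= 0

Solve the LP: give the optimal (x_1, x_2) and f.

x_1 = 474/41, x_2 = 218/41, minimum f = 1754/41

Vertices and f = 6x_1 - 5x_2:
  (474/41, 218/41) → f = 1754/41
  (183/14, 11/14) → f = 149/2
  (17, 0) → f = 102
The feasible region is unbounded (it extends along (1, 0), (12, 5)), but f strictly increases along every unbounded feasible direction, so there is no improving ray and the minimum is attained at a vertex.

The binding constraints are -5x_1 + 12x_2 = 6 and -3x_1 - x_2 = -40.
Solving simultaneously gives x_1 = 474/41, x_2 = 218/41.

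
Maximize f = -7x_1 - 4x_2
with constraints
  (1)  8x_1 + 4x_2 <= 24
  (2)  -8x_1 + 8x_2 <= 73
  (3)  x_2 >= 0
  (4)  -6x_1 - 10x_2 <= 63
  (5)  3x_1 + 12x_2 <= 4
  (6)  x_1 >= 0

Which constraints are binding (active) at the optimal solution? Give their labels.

(3) and (6)

Corner points and f = -7x_1 - 4x_2:
  (4/3, 0) → f = -28/3
  (0, 0) → f = 0
  (0, 1/3) → f = -4/3

The maximum is at (0, 0). Substituting into each constraint, equality holds for (3) and (6); the remaining constraints have slack.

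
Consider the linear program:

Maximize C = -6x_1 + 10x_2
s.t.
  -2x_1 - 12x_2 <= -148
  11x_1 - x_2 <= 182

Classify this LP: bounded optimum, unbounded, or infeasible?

unbounded

From the feasible point (1166/67, 632/67), moving in the direction (1, 11) keeps every constraint satisfied while C increases without bound.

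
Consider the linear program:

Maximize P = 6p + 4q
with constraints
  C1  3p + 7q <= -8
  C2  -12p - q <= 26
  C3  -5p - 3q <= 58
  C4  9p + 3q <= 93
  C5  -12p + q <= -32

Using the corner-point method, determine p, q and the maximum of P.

p = 25/2, q = -13/2, maximum P = 49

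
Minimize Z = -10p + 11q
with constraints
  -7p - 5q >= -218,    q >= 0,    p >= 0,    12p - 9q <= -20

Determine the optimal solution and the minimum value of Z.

p = 0, q = 20/9, minimum Z = 220/9

Corner points and Z = -10p + 11q:
  (0, 218/5) → Z = 2398/5
  (1862/123, 2756/123) → Z = 11696/123
  (0, 20/9) → Z = 220/9

At the optimal vertex, p = 0 and 12p - 9q = -20.
Solving simultaneously gives p = 0, q = 20/9.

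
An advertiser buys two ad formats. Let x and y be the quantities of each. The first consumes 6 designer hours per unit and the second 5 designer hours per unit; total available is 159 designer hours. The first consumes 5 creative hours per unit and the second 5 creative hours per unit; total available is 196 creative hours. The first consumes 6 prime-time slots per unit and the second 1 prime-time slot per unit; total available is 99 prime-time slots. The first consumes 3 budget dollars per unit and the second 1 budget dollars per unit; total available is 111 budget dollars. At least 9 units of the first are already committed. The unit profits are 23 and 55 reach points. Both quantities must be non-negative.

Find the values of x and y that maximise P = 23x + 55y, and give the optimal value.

Feasible corners and P = 23x + 55y:
  (33/2, 0) → P = 759/2
  (9, 0) → P = 207
  (14, 15) → P = 1147
  (9, 21) → P = 1362

The binding constraints are 6x + 5y = 159 and x = 9.
Solving simultaneously gives x = 9, y = 21.

x = 9, y = 21, maximum P = 1362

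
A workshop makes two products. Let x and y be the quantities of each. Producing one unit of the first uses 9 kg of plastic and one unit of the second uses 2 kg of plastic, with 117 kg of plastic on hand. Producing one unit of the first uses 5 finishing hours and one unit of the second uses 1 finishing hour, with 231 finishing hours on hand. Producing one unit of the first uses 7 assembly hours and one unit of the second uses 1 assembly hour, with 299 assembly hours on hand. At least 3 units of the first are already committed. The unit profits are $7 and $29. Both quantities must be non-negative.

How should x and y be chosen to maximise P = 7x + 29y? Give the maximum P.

x = 3, y = 45, maximum P = 1326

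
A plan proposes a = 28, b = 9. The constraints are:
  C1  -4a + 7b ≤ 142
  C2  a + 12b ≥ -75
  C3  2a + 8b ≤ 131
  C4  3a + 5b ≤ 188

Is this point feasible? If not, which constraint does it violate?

feasible

C1: -49 ≤ 142 ✓
C2: 136 ≥ -75 ✓
C3: 128 ≤ 131 ✓
C4: 129 ≤ 188 ✓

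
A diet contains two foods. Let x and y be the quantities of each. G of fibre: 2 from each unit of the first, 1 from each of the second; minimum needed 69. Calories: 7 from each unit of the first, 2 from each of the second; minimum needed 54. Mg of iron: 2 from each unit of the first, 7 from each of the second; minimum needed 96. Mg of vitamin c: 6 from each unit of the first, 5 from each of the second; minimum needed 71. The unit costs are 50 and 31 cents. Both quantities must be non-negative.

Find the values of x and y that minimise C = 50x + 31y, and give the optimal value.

x = 129/4, y = 9/2, minimum C = 1752

Feasible corners and C = 50x + 31y:
  (0, 69) → C = 2139
  (48, 0) → C = 2400
  (129/4, 9/2) → C = 1752
The feasible region is unbounded (it extends along (0, 1), (1, 0)), but C strictly increases along every unbounded feasible direction, so there is no improving ray and the minimum is attained at a vertex.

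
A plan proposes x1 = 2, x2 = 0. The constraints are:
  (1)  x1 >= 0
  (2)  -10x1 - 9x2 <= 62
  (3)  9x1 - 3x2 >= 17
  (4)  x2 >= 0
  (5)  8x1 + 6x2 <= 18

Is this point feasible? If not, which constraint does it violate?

feasible

(1): 2 ≥ 0 ✓
(2): -20 ≤ 62 ✓
(3): 18 ≥ 17 ✓
(4): 0 ≥ 0 ✓
(5): 16 ≤ 18 ✓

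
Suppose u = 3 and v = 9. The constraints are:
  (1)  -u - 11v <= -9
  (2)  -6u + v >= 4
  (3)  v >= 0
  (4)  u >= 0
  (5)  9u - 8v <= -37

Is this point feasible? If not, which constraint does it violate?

Constraint (2): -6u + v = -9, which is not ≥ 4. All other constraints are satisfied.

not feasible — violates (2)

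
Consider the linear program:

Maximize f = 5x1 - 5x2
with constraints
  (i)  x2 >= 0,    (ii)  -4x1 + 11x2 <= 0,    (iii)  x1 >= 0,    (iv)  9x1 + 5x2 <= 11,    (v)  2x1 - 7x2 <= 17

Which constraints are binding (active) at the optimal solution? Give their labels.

(i) and (iv)

Vertices and f = 5x1 - 5x2:
  (0, 0) → f = 0
  (11/9, 0) → f = 55/9
  (121/119, 44/119) → f = 55/17

The maximum is at (11/9, 0). Substituting into each constraint, equality holds for (i) and (iv); the remaining constraints have slack.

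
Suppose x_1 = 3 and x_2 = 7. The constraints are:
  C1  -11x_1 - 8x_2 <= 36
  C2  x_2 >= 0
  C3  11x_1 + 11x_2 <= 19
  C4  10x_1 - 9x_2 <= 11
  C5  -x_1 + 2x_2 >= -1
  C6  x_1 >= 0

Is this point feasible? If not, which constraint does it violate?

not feasible — violates C3

Constraint C3: 11x_1 + 11x_2 = 110, which is not ≤ 19. All other constraints are satisfied.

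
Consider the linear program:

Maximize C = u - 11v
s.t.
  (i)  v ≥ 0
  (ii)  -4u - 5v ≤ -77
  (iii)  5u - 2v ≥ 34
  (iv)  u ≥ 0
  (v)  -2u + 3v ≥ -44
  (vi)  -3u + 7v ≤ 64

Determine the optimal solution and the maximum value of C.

u = 22, v = 0, maximum C = 22

Corner points and C = u - 11v:
  (77/4, 0) → C = 77/4
  (22, 0) → C = 22
  (108/11, 83/11) → C = -805/11
  (366/29, 422/29) → C = -4276/29
  (100, 52) → C = -472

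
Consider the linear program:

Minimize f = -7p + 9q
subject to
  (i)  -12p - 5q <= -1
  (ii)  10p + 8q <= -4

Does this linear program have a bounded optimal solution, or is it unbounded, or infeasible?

unbounded

From the feasible point (14/23, -29/23), moving in the direction (8, -10) keeps every constraint satisfied while f decreases without bound.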